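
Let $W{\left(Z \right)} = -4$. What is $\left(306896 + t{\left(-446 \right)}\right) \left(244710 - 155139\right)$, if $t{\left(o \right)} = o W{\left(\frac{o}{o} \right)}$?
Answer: $27648776280$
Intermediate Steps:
$t{\left(o \right)} = - 4 o$ ($t{\left(o \right)} = o \left(-4\right) = - 4 o$)
$\left(306896 + t{\left(-446 \right)}\right) \left(244710 - 155139\right) = \left(306896 - -1784\right) \left(244710 - 155139\right) = \left(306896 + 1784\right) 89571 = 308680 \cdot 89571 = 27648776280$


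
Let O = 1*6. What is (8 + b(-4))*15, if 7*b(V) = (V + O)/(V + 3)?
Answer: 810/7 ≈ 115.71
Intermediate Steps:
O = 6
b(V) = (6 + V)/(7*(3 + V)) (b(V) = ((V + 6)/(V + 3))/7 = ((6 + V)/(3 + V))/7 = (6 + V)/(7*(3 + V)))
(8 + b(-4))*15 = (8 + (6 - 4)/(7*(3 - 4)))*15 = (8 + (⅐)*2/(-1))*15 = (8 + (⅐)*(-1)*2)*15 = (8 - 2/7)*15 = (54/7)*15 = 810/7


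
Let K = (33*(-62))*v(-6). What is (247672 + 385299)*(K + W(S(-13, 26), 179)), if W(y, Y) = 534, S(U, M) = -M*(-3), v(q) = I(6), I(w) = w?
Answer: -7432345482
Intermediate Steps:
v(q) = 6
S(U, M) = 3*M
K = -12276 (K = (33*(-62))*6 = -2046*6 = -12276)
(247672 + 385299)*(K + W(S(-13, 26), 179)) = (247672 + 385299)*(-12276 + 534) = 632971*(-11742) = -7432345482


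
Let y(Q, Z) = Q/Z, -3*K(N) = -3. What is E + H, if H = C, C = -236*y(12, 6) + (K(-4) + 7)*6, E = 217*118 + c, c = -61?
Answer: 25121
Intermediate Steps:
K(N) = 1 (K(N) = -1/3*(-3) = 1)
E = 25545 (E = 217*118 - 61 = 25606 - 61 = 25545)
C = -424 (C = -2832/6 + (1 + 7)*6 = -2832/6 + 8*6 = -236*2 + 48 = -472 + 48 = -424)
H = -424
E + H = 25545 - 424 = 25121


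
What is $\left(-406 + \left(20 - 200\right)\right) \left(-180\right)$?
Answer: $105480$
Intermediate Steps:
$\left(-406 + \left(20 - 200\right)\right) \left(-180\right) = \left(-406 - 180\right) \left(-180\right) = \left(-586\right) \left(-180\right) = 105480$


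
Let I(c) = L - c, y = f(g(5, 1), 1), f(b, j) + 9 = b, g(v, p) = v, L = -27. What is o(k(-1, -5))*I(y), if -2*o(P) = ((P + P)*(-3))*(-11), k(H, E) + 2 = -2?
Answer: -3036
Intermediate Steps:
k(H, E) = -4 (k(H, E) = -2 - 2 = -4)
f(b, j) = -9 + b
y = -4 (y = -9 + 5 = -4)
o(P) = -33*P (o(P) = -(P + P)*(-3)*(-11)/2 = -(2*P)*(-3)*(-11)/2 = -(-6*P)*(-11)/2 = -33*P)
I(c) = -27 - c
o(k(-1, -5))*I(y) = (-33*(-4))*(-27 - 1*(-4)) = 132*(-27 + 4) = 132*(-23) = -3036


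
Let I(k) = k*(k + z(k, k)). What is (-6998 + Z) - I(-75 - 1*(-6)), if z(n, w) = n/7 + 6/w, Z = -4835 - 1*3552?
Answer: -145825/7 ≈ -20832.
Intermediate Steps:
Z = -8387 (Z = -4835 - 3552 = -8387)
z(n, w) = 6/w + n/7 (z(n, w) = n*(1/7) + 6/w = n/7 + 6/w = 6/w + n/7)
I(k) = k*(6/k + 8*k/7) (I(k) = k*(k + (6/k + k/7)) = k*(6/k + 8*k/7))
(-6998 + Z) - I(-75 - 1*(-6)) = (-6998 - 8387) - (6 + 8*(-75 - 1*(-6))**2/7) = -15385 - (6 + 8*(-75 + 6)**2/7) = -15385 - (6 + (8/7)*(-69)**2) = -15385 - (6 + (8/7)*4761) = -15385 - (6 + 38088/7) = -15385 - 1*38130/7 = -15385 - 38130/7 = -145825/7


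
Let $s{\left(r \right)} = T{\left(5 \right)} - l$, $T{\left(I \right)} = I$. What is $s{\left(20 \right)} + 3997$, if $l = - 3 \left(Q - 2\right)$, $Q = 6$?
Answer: $4014$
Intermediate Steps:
$l = -12$ ($l = - 3 \left(6 - 2\right) = \left(-3\right) 4 = -12$)
$s{\left(r \right)} = 17$ ($s{\left(r \right)} = 5 - -12 = 5 + 12 = 17$)
$s{\left(20 \right)} + 3997 = 17 + 3997 = 4014$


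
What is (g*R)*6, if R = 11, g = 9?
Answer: 594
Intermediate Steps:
(g*R)*6 = (9*11)*6 = 99*6 = 594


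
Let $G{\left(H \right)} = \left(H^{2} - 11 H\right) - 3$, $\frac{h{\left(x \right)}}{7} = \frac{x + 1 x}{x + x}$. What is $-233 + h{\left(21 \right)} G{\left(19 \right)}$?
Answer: $810$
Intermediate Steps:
$h{\left(x \right)} = 7$ ($h{\left(x \right)} = 7 \frac{x + 1 x}{x + x} = 7 \frac{x + x}{2 x} = 7 \cdot 2 x \frac{1}{2 x} = 7 \cdot 1 = 7$)
$G{\left(H \right)} = -3 + H^{2} - 11 H$
$-233 + h{\left(21 \right)} G{\left(19 \right)} = -233 + 7 \left(-3 + 19^{2} - 209\right) = -233 + 7 \left(-3 + 361 - 209\right) = -233 + 7 \cdot 149 = -233 + 1043 = 810$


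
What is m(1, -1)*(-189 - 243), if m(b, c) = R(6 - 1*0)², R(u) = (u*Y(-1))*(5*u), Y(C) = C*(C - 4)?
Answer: -349920000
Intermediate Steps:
Y(C) = C*(-4 + C)
R(u) = 25*u² (R(u) = (u*(-(-4 - 1)))*(5*u) = (u*(-1*(-5)))*(5*u) = (u*5)*(5*u) = (5*u)*(5*u) = 25*u²)
m(b, c) = 810000 (m(b, c) = (25*(6 - 1*0)²)² = (25*(6 + 0)²)² = (25*6²)² = (25*36)² = 900² = 810000)
m(1, -1)*(-189 - 243) = 810000*(-189 - 243) = 810000*(-432) = -349920000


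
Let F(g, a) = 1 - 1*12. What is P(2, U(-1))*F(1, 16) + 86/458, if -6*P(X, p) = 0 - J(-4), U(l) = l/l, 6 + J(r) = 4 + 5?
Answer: -2433/458 ≈ -5.3122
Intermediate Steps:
J(r) = 3 (J(r) = -6 + (4 + 5) = -6 + 9 = 3)
F(g, a) = -11 (F(g, a) = 1 - 12 = -11)
U(l) = 1
P(X, p) = 1/2 (P(X, p) = -(0 - 1*3)/6 = -(0 - 3)/6 = -1/6*(-3) = 1/2)
P(2, U(-1))*F(1, 16) + 86/458 = (1/2)*(-11) + 86/458 = -11/2 + 86*(1/458) = -11/2 + 43/229 = -2433/458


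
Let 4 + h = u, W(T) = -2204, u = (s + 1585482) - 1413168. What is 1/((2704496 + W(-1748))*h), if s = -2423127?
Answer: -1/6082364772564 ≈ -1.6441e-13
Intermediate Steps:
u = -2250813 (u = (-2423127 + 1585482) - 1413168 = -837645 - 1413168 = -2250813)
h = -2250817 (h = -4 - 2250813 = -2250817)
1/((2704496 + W(-1748))*h) = 1/((2704496 - 2204)*(-2250817)) = -1/2250817/2702292 = (1/2702292)*(-1/2250817) = -1/6082364772564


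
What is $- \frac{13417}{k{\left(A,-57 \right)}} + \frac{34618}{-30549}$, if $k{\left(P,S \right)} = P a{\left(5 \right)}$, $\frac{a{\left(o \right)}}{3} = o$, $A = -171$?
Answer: $\frac{107026921}{26119395} \approx 4.0976$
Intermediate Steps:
$a{\left(o \right)} = 3 o$
$k{\left(P,S \right)} = 15 P$ ($k{\left(P,S \right)} = P 3 \cdot 5 = P 15 = 15 P$)
$- \frac{13417}{k{\left(A,-57 \right)}} + \frac{34618}{-30549} = - \frac{13417}{15 \left(-171\right)} + \frac{34618}{-30549} = - \frac{13417}{-2565} + 34618 \left(- \frac{1}{30549}\right) = \left(-13417\right) \left(- \frac{1}{2565}\right) - \frac{34618}{30549} = \frac{13417}{2565} - \frac{34618}{30549} = \frac{107026921}{26119395}$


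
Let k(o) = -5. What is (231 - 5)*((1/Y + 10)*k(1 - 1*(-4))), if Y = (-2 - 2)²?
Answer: -90965/8 ≈ -11371.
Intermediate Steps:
Y = 16 (Y = (-4)² = 16)
(231 - 5)*((1/Y + 10)*k(1 - 1*(-4))) = (231 - 5)*((1/16 + 10)*(-5)) = 226*((1/16 + 10)*(-5)) = 226*((161/16)*(-5)) = 226*(-805/16) = -90965/8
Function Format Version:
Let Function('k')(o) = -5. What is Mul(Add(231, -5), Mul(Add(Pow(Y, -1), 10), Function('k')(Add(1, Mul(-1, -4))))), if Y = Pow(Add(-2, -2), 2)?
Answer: Rational(-90965, 8) ≈ -11371.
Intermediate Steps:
Y = 16 (Y = Pow(-4, 2) = 16)
Mul(Add(231, -5), Mul(Add(Pow(Y, -1), 10), Function('k')(Add(1, Mul(-1, -4))))) = Mul(Add(231, -5), Mul(Add(Pow(16, -1), 10), -5)) = Mul(226, Mul(Add(Rational(1, 16), 10), -5)) = Mul(226, Mul(Rational(161, 16), -5)) = Mul(226, Rational(-805, 16)) = Rational(-90965, 8)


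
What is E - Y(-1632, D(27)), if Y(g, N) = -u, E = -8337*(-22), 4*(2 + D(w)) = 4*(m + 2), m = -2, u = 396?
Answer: 183810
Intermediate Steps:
D(w) = -2 (D(w) = -2 + (4*(-2 + 2))/4 = -2 + (4*0)/4 = -2 + (¼)*0 = -2 + 0 = -2)
E = 183414
Y(g, N) = -396 (Y(g, N) = -1*396 = -396)
E - Y(-1632, D(27)) = 183414 - 1*(-396) = 183414 + 396 = 183810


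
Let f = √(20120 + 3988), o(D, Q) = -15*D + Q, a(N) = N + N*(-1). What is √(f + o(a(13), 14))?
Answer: √(14 + 14*√123) ≈ 13.010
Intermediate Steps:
a(N) = 0 (a(N) = N - N = 0)
o(D, Q) = Q - 15*D
f = 14*√123 (f = √24108 = 14*√123 ≈ 155.27)
√(f + o(a(13), 14)) = √(14*√123 + (14 - 15*0)) = √(14*√123 + (14 + 0)) = √(14*√123 + 14) = √(14 + 14*√123)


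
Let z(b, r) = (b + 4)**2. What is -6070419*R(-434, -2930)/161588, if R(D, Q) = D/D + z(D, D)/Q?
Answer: 110463414543/47345284 ≈ 2333.1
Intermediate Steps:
z(b, r) = (4 + b)**2
R(D, Q) = 1 + (4 + D)**2/Q (R(D, Q) = D/D + (4 + D)**2/Q = 1 + (4 + D)**2/Q)
-6070419*R(-434, -2930)/161588 = -(6070419/161588 - 6070419*(4 - 434)**2/473452840) = -6070419/(161588/((-(-2930 + (-430)**2)/2930))) = -6070419/(161588/((-(-2930 + 184900)/2930))) = -6070419/(161588/((-1/2930*181970))) = -6070419/(161588/(-18197/293)) = -6070419/(161588*(-293/18197)) = -6070419/(-47345284/18197) = -6070419*(-18197/47345284) = 110463414543/47345284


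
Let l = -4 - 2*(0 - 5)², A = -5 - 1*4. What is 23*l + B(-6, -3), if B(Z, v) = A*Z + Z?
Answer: -1194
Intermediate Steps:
A = -9 (A = -5 - 4 = -9)
B(Z, v) = -8*Z (B(Z, v) = -9*Z + Z = -8*Z)
l = -54 (l = -4 - 2*(-5)² = -4 - 2*25 = -4 - 50 = -54)
23*l + B(-6, -3) = 23*(-54) - 8*(-6) = -1242 + 48 = -1194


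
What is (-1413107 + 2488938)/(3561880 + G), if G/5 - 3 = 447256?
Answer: 1075831/5798175 ≈ 0.18555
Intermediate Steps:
G = 2236295 (G = 15 + 5*447256 = 15 + 2236280 = 2236295)
(-1413107 + 2488938)/(3561880 + G) = (-1413107 + 2488938)/(3561880 + 2236295) = 1075831/5798175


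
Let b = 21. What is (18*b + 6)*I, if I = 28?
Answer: 10752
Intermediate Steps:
(18*b + 6)*I = (18*21 + 6)*28 = (378 + 6)*28 = 384*28 = 10752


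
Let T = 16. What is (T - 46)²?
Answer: 900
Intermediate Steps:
(T - 46)² = (16 - 46)² = (-30)² = 900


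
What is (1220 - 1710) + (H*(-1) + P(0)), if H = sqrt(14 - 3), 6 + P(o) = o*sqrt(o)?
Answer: -496 - sqrt(11) ≈ -499.32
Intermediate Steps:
P(o) = -6 + o**(3/2) (P(o) = -6 + o*sqrt(o) = -6 + o**(3/2))
H = sqrt(11) ≈ 3.3166
(1220 - 1710) + (H*(-1) + P(0)) = (1220 - 1710) + (sqrt(11)*(-1) + (-6 + 0**(3/2))) = -490 + (-sqrt(11) + (-6 + 0)) = -490 + (-sqrt(11) - 6) = -490 + (-6 - sqrt(11)) = -496 - sqrt(11)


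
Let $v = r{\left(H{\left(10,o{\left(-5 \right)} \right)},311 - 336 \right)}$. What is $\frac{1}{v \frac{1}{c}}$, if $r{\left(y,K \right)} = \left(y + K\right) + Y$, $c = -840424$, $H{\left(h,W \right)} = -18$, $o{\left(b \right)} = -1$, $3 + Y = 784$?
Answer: $- \frac{420212}{369} \approx -1138.8$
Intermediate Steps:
$Y = 781$ ($Y = -3 + 784 = 781$)
$r{\left(y,K \right)} = 781 + K + y$ ($r{\left(y,K \right)} = \left(y + K\right) + 781 = \left(K + y\right) + 781 = 781 + K + y$)
$v = 738$ ($v = 781 + \left(311 - 336\right) - 18 = 781 - 25 - 18 = 738$)
$\frac{1}{v \frac{1}{c}} = \frac{1}{738 \frac{1}{-840424}} = \frac{1}{738 \left(- \frac{1}{840424}\right)} = \frac{1}{- \frac{369}{420212}} = - \frac{420212}{369}$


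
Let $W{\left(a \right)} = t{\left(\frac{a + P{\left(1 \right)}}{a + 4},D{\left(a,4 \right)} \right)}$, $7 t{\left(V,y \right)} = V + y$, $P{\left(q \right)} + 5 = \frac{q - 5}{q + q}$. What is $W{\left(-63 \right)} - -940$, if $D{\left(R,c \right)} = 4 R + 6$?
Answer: $\frac{373776}{413} \approx 905.03$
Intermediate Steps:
$P{\left(q \right)} = -5 + \frac{-5 + q}{2 q}$ ($P{\left(q \right)} = -5 + \frac{q - 5}{q + q} = -5 + \frac{-5 + q}{2 q}$)
$D{\left(R,c \right)} = 6 + 4 R$
$t{\left(V,y \right)} = \frac{V}{7} + \frac{y}{7}$ ($t{\left(V,y \right)} = \frac{V + y}{7} = \frac{V}{7} + \frac{y}{7}$)
$W{\left(a \right)} = \frac{6}{7} + \frac{4 a}{7} + \frac{-7 + a}{7 \left(4 + a\right)}$ ($W{\left(a \right)} = \frac{\left(a + \frac{-5 - 9}{2 \cdot 1}\right) \frac{1}{a + 4}}{7} + \frac{6 + 4 a}{7} = \frac{\left(a + \frac{1}{2} \cdot 1 \left(-5 - 9\right)\right) \frac{1}{4 + a}}{7} + \left(\frac{6}{7} + \frac{4 a}{7}\right) = \frac{\left(a + \frac{1}{2} \cdot 1 \left(-14\right)\right) \frac{1}{4 + a}}{7} + \left(\frac{6}{7} + \frac{4 a}{7}\right) = \frac{\left(a - 7\right) \frac{1}{4 + a}}{7} + \left(\frac{6}{7} + \frac{4 a}{7}\right) = \frac{\left(-7 + a\right) \frac{1}{4 + a}}{7} + \left(\frac{6}{7} + \frac{4 a}{7}\right) = \frac{\frac{1}{4 + a} \left(-7 + a\right)}{7} + \left(\frac{6}{7} + \frac{4 a}{7}\right) = \frac{-7 + a}{7 \left(4 + a\right)} + \left(\frac{6}{7} + \frac{4 a}{7}\right) = \frac{6}{7} + \frac{4 a}{7} + \frac{-7 + a}{7 \left(4 + a\right)}$)
$W{\left(-63 \right)} - -940 = \frac{17 + 4 \left(-63\right)^{2} + 23 \left(-63\right)}{7 \left(4 - 63\right)} - -940 = \frac{17 + 4 \cdot 3969 - 1449}{7 \left(-59\right)} + 940 = \frac{1}{7} \left(- \frac{1}{59}\right) \left(17 + 15876 - 1449\right) + 940 = \frac{1}{7} \left(- \frac{1}{59}\right) 14444 + 940 = - \frac{14444}{413} + 940 = \frac{373776}{413}$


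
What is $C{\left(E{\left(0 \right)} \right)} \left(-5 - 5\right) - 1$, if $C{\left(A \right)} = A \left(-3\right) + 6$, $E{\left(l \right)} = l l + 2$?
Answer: $-1$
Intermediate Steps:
$E{\left(l \right)} = 2 + l^{2}$ ($E{\left(l \right)} = l^{2} + 2 = 2 + l^{2}$)
$C{\left(A \right)} = 6 - 3 A$ ($C{\left(A \right)} = - 3 A + 6 = 6 - 3 A$)
$C{\left(E{\left(0 \right)} \right)} \left(-5 - 5\right) - 1 = \left(6 - 3 \left(2 + 0^{2}\right)\right) \left(-5 - 5\right) - 1 = \left(6 - 3 \left(2 + 0\right)\right) \left(-5 - 5\right) - 1 = \left(6 - 6\right) \left(-10\right) - 1 = 0 \left(-10\right) - 1 = 0 - 1 = -1$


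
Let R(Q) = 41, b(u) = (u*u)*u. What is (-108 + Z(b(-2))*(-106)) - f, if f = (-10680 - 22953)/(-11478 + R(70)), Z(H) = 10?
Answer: -13392049/11437 ≈ -1170.9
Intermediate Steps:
b(u) = u**3 (b(u) = u**2*u = u**3)
f = 33633/11437 (f = (-10680 - 22953)/(-11478 + 41) = -33633/(-11437) = -33633*(-1/11437) = 33633/11437 ≈ 2.9407)
(-108 + Z(b(-2))*(-106)) - f = (-108 + 10*(-106)) - 1*33633/11437 = (-108 - 1060) - 33633/11437 = -1168 - 33633/11437 = -13392049/11437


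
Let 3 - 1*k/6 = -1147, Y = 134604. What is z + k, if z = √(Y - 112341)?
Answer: 6900 + √22263 ≈ 7049.2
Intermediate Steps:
z = √22263 (z = √(134604 - 112341) = √22263 ≈ 149.21)
k = 6900 (k = 18 - 6*(-1147) = 18 + 6882 = 6900)
z + k = √22263 + 6900 = 6900 + √22263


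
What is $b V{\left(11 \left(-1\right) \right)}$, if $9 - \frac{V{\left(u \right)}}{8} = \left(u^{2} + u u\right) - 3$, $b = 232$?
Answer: $-426880$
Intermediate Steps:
$V{\left(u \right)} = 96 - 16 u^{2}$ ($V{\left(u \right)} = 72 - 8 \left(\left(u^{2} + u u\right) - 3\right) = 72 - 8 \left(\left(u^{2} + u^{2}\right) - 3\right) = 72 - 8 \left(2 u^{2} - 3\right) = 72 - 8 \left(-3 + 2 u^{2}\right) = 72 - \left(-24 + 16 u^{2}\right) = 96 - 16 u^{2}$)
$b V{\left(11 \left(-1\right) \right)} = 232 \left(96 - 16 \left(11 \left(-1\right)\right)^{2}\right) = 232 \left(96 - 16 \left(-11\right)^{2}\right) = 232 \left(96 - 1936\right) = 232 \left(-1840\right) = -426880$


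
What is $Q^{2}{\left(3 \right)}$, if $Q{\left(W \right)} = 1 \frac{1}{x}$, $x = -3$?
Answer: $\frac{1}{9} \approx 0.11111$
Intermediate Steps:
$Q{\left(W \right)} = - \frac{1}{3}$ ($Q{\left(W \right)} = 1 \frac{1}{-3} = 1 \left(- \frac{1}{3}\right) = - \frac{1}{3}$)
$Q^{2}{\left(3 \right)} = \left(- \frac{1}{3}\right)^{2} = \frac{1}{9}$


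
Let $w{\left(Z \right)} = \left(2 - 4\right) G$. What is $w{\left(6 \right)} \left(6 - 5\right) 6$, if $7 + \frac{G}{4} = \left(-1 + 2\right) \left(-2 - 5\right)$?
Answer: $672$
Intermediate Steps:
$G = -56$ ($G = -28 + 4 \left(-1 + 2\right) \left(-2 - 5\right) = -28 + 4 \cdot 1 \left(-2 - 5\right) = -28 + 4 \cdot 1 \left(-7\right) = -28 + 4 \left(-7\right) = -28 - 28 = -56$)
$w{\left(Z \right)} = 112$ ($w{\left(Z \right)} = \left(2 - 4\right) \left(-56\right) = \left(-2\right) \left(-56\right) = 112$)
$w{\left(6 \right)} \left(6 - 5\right) 6 = 112 \left(6 - 5\right) 6 = 112 \cdot 1 \cdot 6 = 112 \cdot 6 = 672$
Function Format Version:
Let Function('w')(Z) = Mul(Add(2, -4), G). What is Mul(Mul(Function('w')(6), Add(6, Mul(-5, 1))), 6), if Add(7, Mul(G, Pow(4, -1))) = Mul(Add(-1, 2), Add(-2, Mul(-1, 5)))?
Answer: 672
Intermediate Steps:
G = -56 (G = Add(-28, Mul(4, Mul(Add(-1, 2), Add(-2, Mul(-1, 5))))) = Add(-28, Mul(4, Mul(1, Add(-2, -5)))) = Add(-28, Mul(4, Mul(1, -7))) = Add(-28, Mul(4, -7)) = Add(-28, -28) = -56)
Function('w')(Z) = 112 (Function('w')(Z) = Mul(Add(2, -4), -56) = Mul(-2, -56) = 112)
Mul(Mul(Function('w')(6), Add(6, Mul(-5, 1))), 6) = Mul(Mul(112, Add(6, Mul(-5, 1))), 6) = Mul(Mul(112, Add(6, -5)), 6) = Mul(Mul(112, 1), 6) = Mul(112, 6) = 672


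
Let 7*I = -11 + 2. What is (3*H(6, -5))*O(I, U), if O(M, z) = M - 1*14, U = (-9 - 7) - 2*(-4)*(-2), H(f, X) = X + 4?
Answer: 321/7 ≈ 45.857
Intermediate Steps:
H(f, X) = 4 + X
I = -9/7 (I = (-11 + 2)/7 = (⅐)*(-9) = -9/7 ≈ -1.2857)
U = -32 (U = -16 + 8*(-2) = -16 - 16 = -32)
O(M, z) = -14 + M (O(M, z) = M - 14 = -14 + M)
(3*H(6, -5))*O(I, U) = (3*(4 - 5))*(-14 - 9/7) = (3*(-1))*(-107/7) = -3*(-107/7) = 321/7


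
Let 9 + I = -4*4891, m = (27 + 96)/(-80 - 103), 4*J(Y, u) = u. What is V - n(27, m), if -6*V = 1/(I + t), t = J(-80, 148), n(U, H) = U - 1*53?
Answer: 3047617/117216 ≈ 26.000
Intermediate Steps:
J(Y, u) = u/4
m = -41/61 (m = 123/(-183) = 123*(-1/183) = -41/61 ≈ -0.67213)
n(U, H) = -53 + U (n(U, H) = U - 53 = -53 + U)
I = -19573 (I = -9 - 4*4891 = -9 - 19564 = -19573)
t = 37 (t = (¼)*148 = 37)
V = 1/117216 (V = -1/(6*(-19573 + 37)) = -⅙/(-19536) = -⅙*(-1/19536) = 1/117216 ≈ 8.5313e-6)
V - n(27, m) = 1/117216 - (-53 + 27) = 1/117216 - 1*(-26) = 1/117216 + 26 = 3047617/117216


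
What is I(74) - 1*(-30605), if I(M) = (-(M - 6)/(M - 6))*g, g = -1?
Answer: 30606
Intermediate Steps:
I(M) = 1 (I(M) = -(M - 6)/(M - 6)*(-1) = -(-6 + M)/(-6 + M)*(-1) = -1*1*(-1) = -1*(-1) = 1)
I(74) - 1*(-30605) = 1 - 1*(-30605) = 1 + 30605 = 30606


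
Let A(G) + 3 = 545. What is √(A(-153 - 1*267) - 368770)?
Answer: 2*I*√92057 ≈ 606.82*I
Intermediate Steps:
A(G) = 542 (A(G) = -3 + 545 = 542)
√(A(-153 - 1*267) - 368770) = √(542 - 368770) = √(-368228) = 2*I*√92057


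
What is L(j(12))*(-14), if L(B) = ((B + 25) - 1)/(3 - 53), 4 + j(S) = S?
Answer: 224/25 ≈ 8.9600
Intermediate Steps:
j(S) = -4 + S
L(B) = -12/25 - B/50 (L(B) = ((25 + B) - 1)/(-50) = (24 + B)*(-1/50) = -12/25 - B/50)
L(j(12))*(-14) = (-12/25 - (-4 + 12)/50)*(-14) = (-12/25 - 1/50*8)*(-14) = (-12/25 - 4/25)*(-14) = -16/25*(-14) = 224/25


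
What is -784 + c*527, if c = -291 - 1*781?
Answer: -565728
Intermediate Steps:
c = -1072 (c = -291 - 781 = -1072)
-784 + c*527 = -784 - 1072*527 = -784 - 564944 = -565728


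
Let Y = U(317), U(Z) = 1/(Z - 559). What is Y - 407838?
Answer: -98696797/242 ≈ -4.0784e+5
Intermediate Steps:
U(Z) = 1/(-559 + Z)
Y = -1/242 (Y = 1/(-559 + 317) = 1/(-242) = -1/242 ≈ -0.0041322)
Y - 407838 = -1/242 - 407838 = -98696797/242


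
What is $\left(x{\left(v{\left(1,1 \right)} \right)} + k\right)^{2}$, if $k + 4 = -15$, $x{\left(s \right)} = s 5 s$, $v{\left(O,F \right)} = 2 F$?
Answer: $1$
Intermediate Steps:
$x{\left(s \right)} = 5 s^{2}$ ($x{\left(s \right)} = 5 s s = 5 s^{2}$)
$k = -19$ ($k = -4 - 15 = -19$)
$\left(x{\left(v{\left(1,1 \right)} \right)} + k\right)^{2} = \left(5 \left(2 \cdot 1\right)^{2} - 19\right)^{2} = \left(5 \cdot 2^{2} - 19\right)^{2} = \left(5 \cdot 4 - 19\right)^{2} = \left(20 - 19\right)^{2} = 1^{2} = 1$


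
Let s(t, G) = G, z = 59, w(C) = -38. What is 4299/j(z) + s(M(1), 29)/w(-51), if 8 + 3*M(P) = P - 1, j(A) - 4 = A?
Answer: 53845/798 ≈ 67.475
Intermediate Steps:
j(A) = 4 + A
M(P) = -3 + P/3 (M(P) = -8/3 + (P - 1)/3 = -8/3 + (-1 + P)/3 = -8/3 + (-⅓ + P/3) = -3 + P/3)
4299/j(z) + s(M(1), 29)/w(-51) = 4299/(4 + 59) + 29/(-38) = 4299/63 + 29*(-1/38) = 4299*(1/63) - 29/38 = 1433/21 - 29/38 = 53845/798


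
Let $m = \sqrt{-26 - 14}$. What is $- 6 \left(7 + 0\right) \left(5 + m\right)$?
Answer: $-210 - 84 i \sqrt{10} \approx -210.0 - 265.63 i$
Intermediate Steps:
$m = 2 i \sqrt{10}$ ($m = \sqrt{-40} = 2 i \sqrt{10} \approx 6.3246 i$)
$- 6 \left(7 + 0\right) \left(5 + m\right) = - 6 \left(7 + 0\right) \left(5 + 2 i \sqrt{10}\right) = \left(-6\right) 7 \left(5 + 2 i \sqrt{10}\right) = - 42 \left(5 + 2 i \sqrt{10}\right) = -210 - 84 i \sqrt{10}$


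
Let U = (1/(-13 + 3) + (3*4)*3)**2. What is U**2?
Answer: 16610312161/10000 ≈ 1.6610e+6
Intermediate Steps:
U = 128881/100 (U = (1/(-10) + 12*3)**2 = (-1/10 + 36)**2 = (359/10)**2 = 128881/100 ≈ 1288.8)
U**2 = (128881/100)**2 = 16610312161/10000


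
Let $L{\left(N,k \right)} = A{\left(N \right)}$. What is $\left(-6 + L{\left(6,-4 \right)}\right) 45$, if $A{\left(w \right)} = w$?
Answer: $0$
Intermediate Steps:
$L{\left(N,k \right)} = N$
$\left(-6 + L{\left(6,-4 \right)}\right) 45 = \left(-6 + 6\right) 45 = 0 \cdot 45 = 0$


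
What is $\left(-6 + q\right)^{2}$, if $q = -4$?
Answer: $100$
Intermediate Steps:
$\left(-6 + q\right)^{2} = \left(-6 - 4\right)^{2} = \left(-10\right)^{2} = 100$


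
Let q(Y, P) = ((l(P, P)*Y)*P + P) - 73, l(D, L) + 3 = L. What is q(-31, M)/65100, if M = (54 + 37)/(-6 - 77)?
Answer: -146959/44847390 ≈ -0.0032769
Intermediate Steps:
M = -91/83 (M = 91/(-83) = 91*(-1/83) = -91/83 ≈ -1.0964)
l(D, L) = -3 + L
q(Y, P) = -73 + P + P*Y*(-3 + P) (q(Y, P) = (((-3 + P)*Y)*P + P) - 73 = ((Y*(-3 + P))*P + P) - 73 = (P*Y*(-3 + P) + P) - 73 = (P + P*Y*(-3 + P)) - 73 = -73 + P + P*Y*(-3 + P))
q(-31, M)/65100 = (-73 - 91/83 - 91/83*(-31)*(-3 - 91/83))/65100 = (-73 - 91/83 - 91/83*(-31)*(-340/83))*(1/65100) = (-73 - 91/83 - 959140/6889)*(1/65100) = -1469590/6889*1/65100 = -146959/44847390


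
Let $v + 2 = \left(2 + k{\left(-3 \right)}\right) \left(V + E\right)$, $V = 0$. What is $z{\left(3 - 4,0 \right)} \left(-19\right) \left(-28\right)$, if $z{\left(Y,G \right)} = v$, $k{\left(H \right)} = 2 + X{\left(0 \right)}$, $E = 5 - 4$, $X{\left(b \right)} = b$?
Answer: $1064$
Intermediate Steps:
$E = 1$ ($E = 5 - 4 = 1$)
$k{\left(H \right)} = 2$ ($k{\left(H \right)} = 2 + 0 = 2$)
$v = 2$ ($v = -2 + \left(2 + 2\right) \left(0 + 1\right) = -2 + 4 \cdot 1 = -2 + 4 = 2$)
$z{\left(Y,G \right)} = 2$
$z{\left(3 - 4,0 \right)} \left(-19\right) \left(-28\right) = 2 \left(-19\right) \left(-28\right) = \left(-38\right) \left(-28\right) = 1064$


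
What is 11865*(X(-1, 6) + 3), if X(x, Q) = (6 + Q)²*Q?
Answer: 10286955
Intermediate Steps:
X(x, Q) = Q*(6 + Q)²
11865*(X(-1, 6) + 3) = 11865*(6*(6 + 6)² + 3) = 11865*(6*12² + 3) = 11865*(6*144 + 3) = 11865*(864 + 3) = 11865*867 = 10286955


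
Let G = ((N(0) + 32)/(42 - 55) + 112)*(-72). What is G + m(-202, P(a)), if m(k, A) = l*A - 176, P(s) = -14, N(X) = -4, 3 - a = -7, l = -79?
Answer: -90726/13 ≈ -6978.9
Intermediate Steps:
a = 10 (a = 3 - 1*(-7) = 3 + 7 = 10)
m(k, A) = -176 - 79*A (m(k, A) = -79*A - 176 = -176 - 79*A)
G = -102816/13 (G = ((-4 + 32)/(42 - 55) + 112)*(-72) = (28/(-13) + 112)*(-72) = (28*(-1/13) + 112)*(-72) = (-28/13 + 112)*(-72) = (1428/13)*(-72) = -102816/13 ≈ -7908.9)
G + m(-202, P(a)) = -102816/13 + (-176 - 79*(-14)) = -102816/13 + (-176 + 1106) = -102816/13 + 930 = -90726/13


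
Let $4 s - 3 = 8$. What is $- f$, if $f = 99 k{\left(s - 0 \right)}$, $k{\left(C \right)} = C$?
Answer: $- \frac{1089}{4} \approx -272.25$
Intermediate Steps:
$s = \frac{11}{4}$ ($s = \frac{3}{4} + \frac{1}{4} \cdot 8 = \frac{3}{4} + 2 = \frac{11}{4} \approx 2.75$)
$f = \frac{1089}{4}$ ($f = 99 \left(\frac{11}{4} - 0\right) = 99 \left(\frac{11}{4} + 0\right) = 99 \cdot \frac{11}{4} = \frac{1089}{4} \approx 272.25$)
$- f = \left(-1\right) \frac{1089}{4} = - \frac{1089}{4}$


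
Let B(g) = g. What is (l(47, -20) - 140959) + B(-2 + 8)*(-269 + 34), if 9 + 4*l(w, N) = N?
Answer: -569505/4 ≈ -1.4238e+5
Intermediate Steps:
l(w, N) = -9/4 + N/4
(l(47, -20) - 140959) + B(-2 + 8)*(-269 + 34) = ((-9/4 + (¼)*(-20)) - 140959) + (-2 + 8)*(-269 + 34) = ((-9/4 - 5) - 140959) + 6*(-235) = (-29/4 - 140959) - 1410 = -563865/4 - 1410 = -569505/4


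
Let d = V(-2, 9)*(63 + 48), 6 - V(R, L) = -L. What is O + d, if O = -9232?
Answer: -7567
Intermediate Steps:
V(R, L) = 6 + L (V(R, L) = 6 - (-1)*L = 6 + L)
d = 1665 (d = (6 + 9)*(63 + 48) = 15*111 = 1665)
O + d = -9232 + 1665 = -7567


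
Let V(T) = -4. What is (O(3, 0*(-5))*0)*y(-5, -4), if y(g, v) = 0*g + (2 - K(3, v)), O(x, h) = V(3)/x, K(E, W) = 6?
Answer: 0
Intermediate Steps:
O(x, h) = -4/x
y(g, v) = -4 (y(g, v) = 0*g + (2 - 1*6) = 0 + (2 - 6) = 0 - 4 = -4)
(O(3, 0*(-5))*0)*y(-5, -4) = (-4/3*0)*(-4) = (-4*⅓*0)*(-4) = -4/3*0*(-4) = 0*(-4) = 0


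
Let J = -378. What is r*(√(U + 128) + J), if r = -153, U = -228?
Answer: 57834 - 1530*I ≈ 57834.0 - 1530.0*I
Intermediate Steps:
r*(√(U + 128) + J) = -153*(√(-228 + 128) - 378) = -153*(√(-100) - 378) = -153*(10*I - 378) = -153*(-378 + 10*I) = 57834 - 1530*I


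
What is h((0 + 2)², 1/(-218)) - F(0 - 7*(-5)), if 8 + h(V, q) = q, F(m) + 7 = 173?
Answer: -37933/218 ≈ -174.00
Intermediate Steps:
F(m) = 166 (F(m) = -7 + 173 = 166)
h(V, q) = -8 + q
h((0 + 2)², 1/(-218)) - F(0 - 7*(-5)) = (-8 + 1/(-218)) - 1*166 = (-8 - 1/218) - 166 = -1745/218 - 166 = -37933/218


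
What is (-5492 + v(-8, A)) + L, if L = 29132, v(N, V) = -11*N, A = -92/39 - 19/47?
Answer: 23728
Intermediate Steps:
A = -5065/1833 (A = -92*1/39 - 19*1/47 = -92/39 - 19/47 = -5065/1833 ≈ -2.7632)
(-5492 + v(-8, A)) + L = (-5492 - 11*(-8)) + 29132 = (-5492 + 88) + 29132 = -5404 + 29132 = 23728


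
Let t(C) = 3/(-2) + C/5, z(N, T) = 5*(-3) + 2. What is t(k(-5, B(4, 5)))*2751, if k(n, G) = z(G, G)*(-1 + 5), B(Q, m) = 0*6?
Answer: -327369/10 ≈ -32737.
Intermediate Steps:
B(Q, m) = 0
z(N, T) = -13 (z(N, T) = -15 + 2 = -13)
k(n, G) = -52 (k(n, G) = -13*(-1 + 5) = -13*4 = -52)
t(C) = -3/2 + C/5 (t(C) = 3*(-½) + C*(⅕) = -3/2 + C/5)
t(k(-5, B(4, 5)))*2751 = (-3/2 + (⅕)*(-52))*2751 = (-3/2 - 52/5)*2751 = -119/10*2751 = -327369/10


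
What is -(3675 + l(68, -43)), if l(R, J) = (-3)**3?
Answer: -3648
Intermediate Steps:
l(R, J) = -27
-(3675 + l(68, -43)) = -(3675 - 27) = -1*3648 = -3648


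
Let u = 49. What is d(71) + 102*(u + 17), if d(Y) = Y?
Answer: 6803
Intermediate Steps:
d(71) + 102*(u + 17) = 71 + 102*(49 + 17) = 71 + 102*66 = 71 + 6732 = 6803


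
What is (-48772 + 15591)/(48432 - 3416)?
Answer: -33181/45016 ≈ -0.73709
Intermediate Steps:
(-48772 + 15591)/(48432 - 3416) = -33181/45016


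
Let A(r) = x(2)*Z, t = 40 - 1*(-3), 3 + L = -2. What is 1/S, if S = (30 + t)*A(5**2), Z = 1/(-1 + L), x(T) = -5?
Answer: 6/365 ≈ 0.016438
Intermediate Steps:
L = -5 (L = -3 - 2 = -5)
Z = -1/6 (Z = 1/(-1 - 5) = 1/(-6) = -1/6 ≈ -0.16667)
t = 43 (t = 40 + 3 = 43)
A(r) = 5/6 (A(r) = -5*(-1/6) = 5/6)
S = 365/6 (S = (30 + 43)*(5/6) = 73*(5/6) = 365/6 ≈ 60.833)
1/S = 1/(365/6) = 6/365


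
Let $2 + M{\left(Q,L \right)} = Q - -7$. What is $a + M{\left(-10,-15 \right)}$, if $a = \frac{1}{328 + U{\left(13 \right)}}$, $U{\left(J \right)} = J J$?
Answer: $- \frac{2484}{497} \approx -4.998$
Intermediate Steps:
$U{\left(J \right)} = J^{2}$
$a = \frac{1}{497}$ ($a = \frac{1}{328 + 13^{2}} = \frac{1}{328 + 169} = \frac{1}{497} \approx 0.0020121$)
$M{\left(Q,L \right)} = 5 + Q$ ($M{\left(Q,L \right)} = -2 + \left(Q - -7\right) = -2 + \left(Q + 7\right) = -2 + \left(7 + Q\right) = 5 + Q$)
$a + M{\left(-10,-15 \right)} = \frac{1}{497} + \left(5 - 10\right) = \frac{1}{497} - 5 = - \frac{2484}{497}$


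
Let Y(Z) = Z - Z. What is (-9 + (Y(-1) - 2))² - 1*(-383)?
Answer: 504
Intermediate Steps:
Y(Z) = 0
(-9 + (Y(-1) - 2))² - 1*(-383) = (-9 + (0 - 2))² - 1*(-383) = (-9 - 2)² + 383 = (-11)² + 383 = 121 + 383 = 504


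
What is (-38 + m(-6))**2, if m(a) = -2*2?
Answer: 1764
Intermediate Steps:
m(a) = -4
(-38 + m(-6))**2 = (-38 - 4)**2 = (-42)**2 = 1764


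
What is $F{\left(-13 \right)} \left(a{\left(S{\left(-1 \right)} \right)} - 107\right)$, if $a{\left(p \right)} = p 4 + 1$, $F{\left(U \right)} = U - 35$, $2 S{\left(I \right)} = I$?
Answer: $5184$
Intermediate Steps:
$S{\left(I \right)} = \frac{I}{2}$
$F{\left(U \right)} = -35 + U$
$a{\left(p \right)} = 1 + 4 p$ ($a{\left(p \right)} = 4 p + 1 = 1 + 4 p$)
$F{\left(-13 \right)} \left(a{\left(S{\left(-1 \right)} \right)} - 107\right) = \left(-35 - 13\right) \left(\left(1 + 4 \cdot \frac{1}{2} \left(-1\right)\right) - 107\right) = - 48 \left(\left(1 + 4 \left(- \frac{1}{2}\right)\right) - 107\right) = - 48 \left(\left(1 - 2\right) - 107\right) = - 48 \left(-1 - 107\right) = \left(-48\right) \left(-108\right) = 5184$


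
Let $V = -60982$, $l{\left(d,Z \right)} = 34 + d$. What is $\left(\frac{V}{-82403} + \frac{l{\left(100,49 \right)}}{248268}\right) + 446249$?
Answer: $\frac{4564694844839087}{10229014002} \approx 4.4625 \cdot 10^{5}$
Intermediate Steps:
$\left(\frac{V}{-82403} + \frac{l{\left(100,49 \right)}}{248268}\right) + 446249 = \left(- \frac{60982}{-82403} + \frac{34 + 100}{248268}\right) + 446249 = \left(\left(-60982\right) \left(- \frac{1}{82403}\right) + 134 \cdot \frac{1}{248268}\right) + 446249 = \left(\frac{60982}{82403} + \frac{67}{124134}\right) + 446249 = \frac{7575460589}{10229014002} + 446249 = \frac{4564694844839087}{10229014002}$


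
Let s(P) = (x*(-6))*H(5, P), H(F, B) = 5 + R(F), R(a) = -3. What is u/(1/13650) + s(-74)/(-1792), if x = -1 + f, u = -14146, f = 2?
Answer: -86505619197/448 ≈ -1.9309e+8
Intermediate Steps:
x = 1 (x = -1 + 2 = 1)
H(F, B) = 2 (H(F, B) = 5 - 3 = 2)
s(P) = -12 (s(P) = (1*(-6))*2 = -6*2 = -12)
u/(1/13650) + s(-74)/(-1792) = -14146/(1/13650) - 12/(-1792) = -14146/1/13650 - 12*(-1/1792) = -14146*13650 + 3/448 = -193092900 + 3/448 = -86505619197/448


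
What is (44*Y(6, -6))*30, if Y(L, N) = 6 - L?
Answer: 0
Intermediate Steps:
(44*Y(6, -6))*30 = (44*(6 - 1*6))*30 = (44*(6 - 6))*30 = (44*0)*30 = 0*30 = 0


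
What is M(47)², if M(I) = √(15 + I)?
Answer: 62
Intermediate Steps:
M(47)² = (√(15 + 47))² = (√62)² = 62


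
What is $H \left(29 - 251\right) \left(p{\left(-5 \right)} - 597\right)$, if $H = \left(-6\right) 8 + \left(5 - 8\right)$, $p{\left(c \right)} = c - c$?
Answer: $-6759234$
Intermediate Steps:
$p{\left(c \right)} = 0$
$H = -51$ ($H = -48 + \left(5 - 8\right) = -48 - 3 = -51$)
$H \left(29 - 251\right) \left(p{\left(-5 \right)} - 597\right) = - 51 \left(29 - 251\right) \left(0 - 597\right) = - 51 \left(\left(-222\right) \left(-597\right)\right) = \left(-51\right) 132534 = -6759234$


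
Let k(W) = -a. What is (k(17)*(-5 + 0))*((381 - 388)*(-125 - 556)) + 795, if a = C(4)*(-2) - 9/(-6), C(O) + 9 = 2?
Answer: 740475/2 ≈ 3.7024e+5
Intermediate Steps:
C(O) = -7 (C(O) = -9 + 2 = -7)
a = 31/2 (a = -7*(-2) - 9/(-6) = 14 - 9*(-1/6) = 14 + 3/2 = 31/2 ≈ 15.500)
k(W) = -31/2 (k(W) = -1*31/2 = -31/2)
(k(17)*(-5 + 0))*((381 - 388)*(-125 - 556)) + 795 = (-31*(-5 + 0)/2)*((381 - 388)*(-125 - 556)) + 795 = (-31/2*(-5))*(-7*(-681)) + 795 = (155/2)*4767 + 795 = 738885/2 + 795 = 740475/2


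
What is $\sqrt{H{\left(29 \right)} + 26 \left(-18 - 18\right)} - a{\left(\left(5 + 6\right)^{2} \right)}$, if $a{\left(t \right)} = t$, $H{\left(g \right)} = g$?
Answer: $-121 + i \sqrt{907} \approx -121.0 + 30.116 i$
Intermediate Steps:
$\sqrt{H{\left(29 \right)} + 26 \left(-18 - 18\right)} - a{\left(\left(5 + 6\right)^{2} \right)} = \sqrt{29 + 26 \left(-18 - 18\right)} - \left(5 + 6\right)^{2} = \sqrt{29 + 26 \left(-36\right)} - 11^{2} = \sqrt{29 - 936} - 121 = \sqrt{-907} - 121 = i \sqrt{907} - 121 = -121 + i \sqrt{907}$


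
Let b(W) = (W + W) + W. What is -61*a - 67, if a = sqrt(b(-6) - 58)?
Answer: -67 - 122*I*sqrt(19) ≈ -67.0 - 531.79*I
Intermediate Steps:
b(W) = 3*W (b(W) = 2*W + W = 3*W)
a = 2*I*sqrt(19) (a = sqrt(3*(-6) - 58) = sqrt(-18 - 58) = sqrt(-76) = 2*I*sqrt(19) ≈ 8.7178*I)
-61*a - 67 = -122*I*sqrt(19) - 67 = -67 - 122*I*sqrt(19)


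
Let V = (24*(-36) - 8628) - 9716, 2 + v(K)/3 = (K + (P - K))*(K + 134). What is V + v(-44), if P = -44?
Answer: -31094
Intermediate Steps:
v(K) = -17694 - 132*K (v(K) = -6 + 3*((K + (-44 - K))*(K + 134)) = -6 + 3*(-44*(134 + K)) = -6 + 3*(-5896 - 44*K) = -6 + (-17688 - 132*K) = -17694 - 132*K)
V = -19208 (V = (-864 - 8628) - 9716 = -9492 - 9716 = -19208)
V + v(-44) = -19208 + (-17694 - 132*(-44)) = -19208 + (-17694 + 5808) = -19208 - 11886 = -31094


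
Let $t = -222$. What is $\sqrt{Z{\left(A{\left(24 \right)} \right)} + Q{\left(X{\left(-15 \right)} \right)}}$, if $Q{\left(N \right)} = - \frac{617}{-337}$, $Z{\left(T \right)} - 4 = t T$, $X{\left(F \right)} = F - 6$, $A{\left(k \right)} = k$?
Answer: $\frac{i \sqrt{604433427}}{337} \approx 72.953 i$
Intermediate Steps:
$X{\left(F \right)} = -6 + F$ ($X{\left(F \right)} = F - 6 = -6 + F$)
$Z{\left(T \right)} = 4 - 222 T$
$Q{\left(N \right)} = \frac{617}{337}$ ($Q{\left(N \right)} = \left(-617\right) \left(- \frac{1}{337}\right) = \frac{617}{337}$)
$\sqrt{Z{\left(A{\left(24 \right)} \right)} + Q{\left(X{\left(-15 \right)} \right)}} = \sqrt{\left(4 - 5328\right) + \frac{617}{337}} = \sqrt{-5324 + \frac{617}{337}} = \sqrt{- \frac{1793571}{337}} = \frac{i \sqrt{604433427}}{337}$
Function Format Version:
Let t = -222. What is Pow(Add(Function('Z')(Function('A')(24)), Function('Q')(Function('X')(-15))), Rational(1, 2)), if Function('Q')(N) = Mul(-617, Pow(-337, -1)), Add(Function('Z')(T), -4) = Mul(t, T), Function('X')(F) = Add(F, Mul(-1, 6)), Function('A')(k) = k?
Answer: Mul(Rational(1, 337), I, Pow(604433427, Rational(1, 2))) ≈ Mul(72.953, I)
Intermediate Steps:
Function('X')(F) = Add(-6, F) (Function('X')(F) = Add(F, -6) = Add(-6, F))
Function('Z')(T) = Add(4, Mul(-222, T))
Function('Q')(N) = Rational(617, 337) (Function('Q')(N) = Mul(-617, Rational(-1, 337)) = Rational(617, 337))
Pow(Add(Function('Z')(Function('A')(24)), Function('Q')(Function('X')(-15))), Rational(1, 2)) = Pow(Add(Add(4, Mul(-222, 24)), Rational(617, 337)), Rational(1, 2)) = Pow(Add(Add(4, -5328), Rational(617, 337)), Rational(1, 2)) = Pow(Add(-5324, Rational(617, 337)), Rational(1, 2)) = Pow(Rational(-1793571, 337), Rational(1, 2)) = Mul(Rational(1, 337), I, Pow(604433427, Rational(1, 2)))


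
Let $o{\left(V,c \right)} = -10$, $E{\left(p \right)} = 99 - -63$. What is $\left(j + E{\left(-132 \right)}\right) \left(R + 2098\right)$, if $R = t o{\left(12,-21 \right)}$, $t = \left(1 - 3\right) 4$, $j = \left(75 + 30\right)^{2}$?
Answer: $24365286$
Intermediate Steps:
$E{\left(p \right)} = 162$ ($E{\left(p \right)} = 99 + 63 = 162$)
$j = 11025$ ($j = 105^{2} = 11025$)
$t = -8$ ($t = \left(-2\right) 4 = -8$)
$R = 80$ ($R = \left(-8\right) \left(-10\right) = 80$)
$\left(j + E{\left(-132 \right)}\right) \left(R + 2098\right) = \left(11025 + 162\right) \left(80 + 2098\right) = 11187 \cdot 2178 = 24365286$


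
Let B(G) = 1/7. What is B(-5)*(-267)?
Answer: -267/7 ≈ -38.143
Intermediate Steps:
B(G) = ⅐
B(-5)*(-267) = (⅐)*(-267) = -267/7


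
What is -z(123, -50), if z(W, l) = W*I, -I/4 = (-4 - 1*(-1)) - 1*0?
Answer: -1476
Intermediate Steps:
I = 12 (I = -4*((-4 - 1*(-1)) - 1*0) = -4*((-4 + 1) + 0) = -4*(-3 + 0) = -4*(-3) = 12)
z(W, l) = 12*W (z(W, l) = W*12 = 12*W)
-z(123, -50) = -12*123 = -1*1476 = -1476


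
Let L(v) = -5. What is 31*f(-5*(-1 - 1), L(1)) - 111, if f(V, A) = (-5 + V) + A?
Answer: -111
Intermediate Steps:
f(V, A) = -5 + A + V
31*f(-5*(-1 - 1), L(1)) - 111 = 31*(-5 - 5 - 5*(-1 - 1)) - 111 = 31*(-5 - 5 - 5*(-2)) - 111 = 31*(-5 - 5 + 10) - 111 = 31*0 - 111 = 0 - 111 = -111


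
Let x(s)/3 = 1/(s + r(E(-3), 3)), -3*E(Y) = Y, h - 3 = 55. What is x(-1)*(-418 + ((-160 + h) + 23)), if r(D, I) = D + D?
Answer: -1491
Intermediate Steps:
h = 58 (h = 3 + 55 = 58)
E(Y) = -Y/3
r(D, I) = 2*D
x(s) = 3/(2 + s) (x(s) = 3/(s + 2*(-⅓*(-3))) = 3/(s + 2*1) = 3/(s + 2) = 3/(2 + s))
x(-1)*(-418 + ((-160 + h) + 23)) = (3/(2 - 1))*(-418 + ((-160 + 58) + 23)) = (3/1)*(-418 + (-102 + 23)) = (3*1)*(-418 - 79) = 3*(-497) = -1491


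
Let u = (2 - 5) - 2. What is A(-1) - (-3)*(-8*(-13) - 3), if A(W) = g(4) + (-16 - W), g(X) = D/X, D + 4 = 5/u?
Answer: 1147/4 ≈ 286.75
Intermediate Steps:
u = -5 (u = -3 - 2 = -5)
D = -5 (D = -4 + 5/(-5) = -4 + 5*(-⅕) = -4 - 1 = -5)
g(X) = -5/X
A(W) = -69/4 - W (A(W) = -5/4 + (-16 - W) = -69/4 - W)
A(-1) - (-3)*(-8*(-13) - 3) = (-69/4 - 1*(-1)) - (-3)*(-8*(-13) - 3) = (-69/4 + 1) - (-3)*(104 - 3) = -65/4 - (-3)*101 = -65/4 - 1*(-303) = -65/4 + 303 = 1147/4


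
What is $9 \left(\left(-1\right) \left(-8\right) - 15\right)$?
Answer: $-63$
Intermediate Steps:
$9 \left(\left(-1\right) \left(-8\right) - 15\right) = 9 \left(8 - 15\right) = 9 \left(-7\right) = -63$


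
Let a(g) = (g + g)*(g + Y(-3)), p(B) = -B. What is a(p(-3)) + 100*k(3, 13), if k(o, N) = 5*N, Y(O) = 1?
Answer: 6524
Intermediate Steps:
a(g) = 2*g*(1 + g) (a(g) = (g + g)*(g + 1) = (2*g)*(1 + g) = 2*g*(1 + g))
a(p(-3)) + 100*k(3, 13) = 2*(-1*(-3))*(1 - 1*(-3)) + 100*(5*13) = 2*3*(1 + 3) + 100*65 = 2*3*4 + 6500 = 24 + 6500 = 6524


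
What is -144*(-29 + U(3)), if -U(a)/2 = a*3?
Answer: 6768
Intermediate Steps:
U(a) = -6*a (U(a) = -2*a*3 = -6*a)
-144*(-29 + U(3)) = -144*(-29 - 6*3) = -144*(-29 - 18) = -144*(-47) = 6768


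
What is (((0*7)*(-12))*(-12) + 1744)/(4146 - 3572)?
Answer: 872/287 ≈ 3.0383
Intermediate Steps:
(((0*7)*(-12))*(-12) + 1744)/(4146 - 3572) = ((0*(-12))*(-12) + 1744)/574 = (0*(-12) + 1744)*(1/574) = (0 + 1744)*(1/574) = 1744*(1/574) = 872/287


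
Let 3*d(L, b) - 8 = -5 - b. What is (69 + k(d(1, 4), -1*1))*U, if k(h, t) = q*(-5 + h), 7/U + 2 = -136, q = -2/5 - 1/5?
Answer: -2527/690 ≈ -3.6623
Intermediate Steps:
q = -3/5 (q = -2*1/5 - 1*1/5 = -2/5 - 1/5 = -3/5 ≈ -0.60000)
U = -7/138 (U = 7/(-2 - 136) = 7/(-138) = 7*(-1/138) = -7/138 ≈ -0.050725)
d(L, b) = 1 - b/3 (d(L, b) = 8/3 + (-5 - b)/3 = 8/3 + (-5/3 - b/3) = 1 - b/3)
k(h, t) = 3 - 3*h/5 (k(h, t) = -3*(-5 + h)/5 = 3 - 3*h/5)
(69 + k(d(1, 4), -1*1))*U = (69 + (3 - 3*(1 - 1/3*4)/5))*(-7/138) = (69 + (3 - 3*(1 - 4/3)/5))*(-7/138) = (69 + (3 - 3/5*(-1/3)))*(-7/138) = (69 + (3 + 1/5))*(-7/138) = (69 + 16/5)*(-7/138) = (361/5)*(-7/138) = -2527/690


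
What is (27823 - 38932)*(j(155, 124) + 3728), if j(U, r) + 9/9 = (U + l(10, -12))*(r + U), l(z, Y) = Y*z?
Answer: -149882628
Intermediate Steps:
j(U, r) = -1 + (-120 + U)*(U + r) (j(U, r) = -1 + (U - 12*10)*(r + U) = -1 + (U - 120)*(U + r) = -1 + (-120 + U)*(U + r))
(27823 - 38932)*(j(155, 124) + 3728) = (27823 - 38932)*((-1 + 155² - 120*155 - 120*124 + 155*124) + 3728) = -11109*((-1 + 24025 - 18600 - 14880 + 19220) + 3728) = -11109*(9764 + 3728) = -11109*13492 = -149882628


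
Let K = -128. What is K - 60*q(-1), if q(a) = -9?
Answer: 412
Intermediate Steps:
K - 60*q(-1) = -128 - 60*(-9) = -128 + 540 = 412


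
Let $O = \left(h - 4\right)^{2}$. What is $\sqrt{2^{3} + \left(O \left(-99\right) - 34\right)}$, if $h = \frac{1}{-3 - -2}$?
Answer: $i \sqrt{2501} \approx 50.01 i$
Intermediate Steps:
$h = -1$ ($h = \frac{1}{-3 + 2} = \frac{1}{-1} = -1$)
$O = 25$ ($O = \left(-1 - 4\right)^{2} = \left(-5\right)^{2} = 25$)
$\sqrt{2^{3} + \left(O \left(-99\right) - 34\right)} = \sqrt{2^{3} + \left(25 \left(-99\right) - 34\right)} = \sqrt{8 - 2509} = \sqrt{-2501} = i \sqrt{2501}$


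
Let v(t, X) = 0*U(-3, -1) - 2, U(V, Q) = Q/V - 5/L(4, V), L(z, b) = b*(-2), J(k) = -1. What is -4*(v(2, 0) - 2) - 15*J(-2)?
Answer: 31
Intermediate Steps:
L(z, b) = -2*b
U(V, Q) = 5/(2*V) + Q/V (U(V, Q) = Q/V - 5*(-1/(2*V)) = Q/V - (-5)/(2*V) = Q/V + 5/(2*V) = 5/(2*V) + Q/V)
v(t, X) = -2 (v(t, X) = 0*((5/2 - 1)/(-3)) - 2 = 0*(-⅓*3/2) - 2 = 0*(-½) - 2 = 0 - 2 = -2)
-4*(v(2, 0) - 2) - 15*J(-2) = -4*(-2 - 2) - 15*(-1) = -4*(-4) + 15 = 16 + 15 = 31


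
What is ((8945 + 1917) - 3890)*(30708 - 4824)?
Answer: 180463248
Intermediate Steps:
((8945 + 1917) - 3890)*(30708 - 4824) = (10862 - 3890)*25884 = 6972*25884 = 180463248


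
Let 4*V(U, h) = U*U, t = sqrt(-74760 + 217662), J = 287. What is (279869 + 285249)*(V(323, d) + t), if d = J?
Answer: 29479097911/2 + 1695354*sqrt(15878) ≈ 1.4953e+10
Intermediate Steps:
d = 287
t = 3*sqrt(15878) (t = sqrt(142902) = 3*sqrt(15878) ≈ 378.02)
V(U, h) = U**2/4 (V(U, h) = (U*U)/4 = U**2/4)
(279869 + 285249)*(V(323, d) + t) = (279869 + 285249)*((1/4)*323**2 + 3*sqrt(15878)) = 565118*((1/4)*104329 + 3*sqrt(15878)) = 565118*(104329/4 + 3*sqrt(15878)) = 29479097911/2 + 1695354*sqrt(15878)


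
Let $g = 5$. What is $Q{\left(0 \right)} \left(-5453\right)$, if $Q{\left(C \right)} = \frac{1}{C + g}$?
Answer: $- \frac{5453}{5} \approx -1090.6$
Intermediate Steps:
$Q{\left(C \right)} = \frac{1}{5 + C}$ ($Q{\left(C \right)} = \frac{1}{C + 5} = \frac{1}{5 + C}$)
$Q{\left(0 \right)} \left(-5453\right) = \frac{1}{5 + 0} \left(-5453\right) = \frac{1}{5} \left(-5453\right) = - \frac{5453}{5}$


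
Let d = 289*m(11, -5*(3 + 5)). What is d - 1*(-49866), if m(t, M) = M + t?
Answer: 41485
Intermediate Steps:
d = -8381 (d = 289*(-5*(3 + 5) + 11) = 289*(-5*8 + 11) = 289*(-40 + 11) = 289*(-29) = -8381)
d - 1*(-49866) = -8381 - 1*(-49866) = -8381 + 49866 = 41485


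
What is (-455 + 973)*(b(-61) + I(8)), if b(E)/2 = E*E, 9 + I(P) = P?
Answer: 3854438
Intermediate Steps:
I(P) = -9 + P
b(E) = 2*E**2 (b(E) = 2*(E*E) = 2*E**2)
(-455 + 973)*(b(-61) + I(8)) = (-455 + 973)*(2*(-61)**2 + (-9 + 8)) = 518*(2*3721 - 1) = 518*(7442 - 1) = 518*7441 = 3854438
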